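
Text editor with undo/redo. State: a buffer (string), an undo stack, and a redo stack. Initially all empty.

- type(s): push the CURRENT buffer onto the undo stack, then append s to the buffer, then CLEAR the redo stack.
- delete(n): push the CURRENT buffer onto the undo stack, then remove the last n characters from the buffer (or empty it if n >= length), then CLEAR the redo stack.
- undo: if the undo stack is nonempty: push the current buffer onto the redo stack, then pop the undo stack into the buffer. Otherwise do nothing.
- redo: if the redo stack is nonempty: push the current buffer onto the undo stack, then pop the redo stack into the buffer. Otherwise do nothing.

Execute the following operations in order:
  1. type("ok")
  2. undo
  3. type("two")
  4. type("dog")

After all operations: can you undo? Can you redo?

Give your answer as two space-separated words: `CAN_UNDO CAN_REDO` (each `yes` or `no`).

After op 1 (type): buf='ok' undo_depth=1 redo_depth=0
After op 2 (undo): buf='(empty)' undo_depth=0 redo_depth=1
After op 3 (type): buf='two' undo_depth=1 redo_depth=0
After op 4 (type): buf='twodog' undo_depth=2 redo_depth=0

Answer: yes no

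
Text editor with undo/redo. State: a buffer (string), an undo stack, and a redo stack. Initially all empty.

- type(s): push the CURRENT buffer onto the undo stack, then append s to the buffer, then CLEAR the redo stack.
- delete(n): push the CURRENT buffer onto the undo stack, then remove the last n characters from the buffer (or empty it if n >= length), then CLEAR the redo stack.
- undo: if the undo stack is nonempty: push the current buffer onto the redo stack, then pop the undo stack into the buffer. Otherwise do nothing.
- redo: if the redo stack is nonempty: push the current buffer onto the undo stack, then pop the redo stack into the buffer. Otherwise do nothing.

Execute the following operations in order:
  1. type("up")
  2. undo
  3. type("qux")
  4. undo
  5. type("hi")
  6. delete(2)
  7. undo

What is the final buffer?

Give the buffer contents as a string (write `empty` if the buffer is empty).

Answer: hi

Derivation:
After op 1 (type): buf='up' undo_depth=1 redo_depth=0
After op 2 (undo): buf='(empty)' undo_depth=0 redo_depth=1
After op 3 (type): buf='qux' undo_depth=1 redo_depth=0
After op 4 (undo): buf='(empty)' undo_depth=0 redo_depth=1
After op 5 (type): buf='hi' undo_depth=1 redo_depth=0
After op 6 (delete): buf='(empty)' undo_depth=2 redo_depth=0
After op 7 (undo): buf='hi' undo_depth=1 redo_depth=1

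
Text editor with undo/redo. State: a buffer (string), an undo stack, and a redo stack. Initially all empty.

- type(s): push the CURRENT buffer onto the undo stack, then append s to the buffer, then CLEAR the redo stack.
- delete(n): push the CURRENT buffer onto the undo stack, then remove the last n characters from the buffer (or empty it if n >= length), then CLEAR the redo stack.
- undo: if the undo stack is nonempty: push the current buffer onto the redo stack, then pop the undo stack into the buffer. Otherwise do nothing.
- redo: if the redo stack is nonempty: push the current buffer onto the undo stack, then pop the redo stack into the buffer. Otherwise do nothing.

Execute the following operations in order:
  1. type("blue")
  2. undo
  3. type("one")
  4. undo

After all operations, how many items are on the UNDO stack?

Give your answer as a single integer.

Answer: 0

Derivation:
After op 1 (type): buf='blue' undo_depth=1 redo_depth=0
After op 2 (undo): buf='(empty)' undo_depth=0 redo_depth=1
After op 3 (type): buf='one' undo_depth=1 redo_depth=0
After op 4 (undo): buf='(empty)' undo_depth=0 redo_depth=1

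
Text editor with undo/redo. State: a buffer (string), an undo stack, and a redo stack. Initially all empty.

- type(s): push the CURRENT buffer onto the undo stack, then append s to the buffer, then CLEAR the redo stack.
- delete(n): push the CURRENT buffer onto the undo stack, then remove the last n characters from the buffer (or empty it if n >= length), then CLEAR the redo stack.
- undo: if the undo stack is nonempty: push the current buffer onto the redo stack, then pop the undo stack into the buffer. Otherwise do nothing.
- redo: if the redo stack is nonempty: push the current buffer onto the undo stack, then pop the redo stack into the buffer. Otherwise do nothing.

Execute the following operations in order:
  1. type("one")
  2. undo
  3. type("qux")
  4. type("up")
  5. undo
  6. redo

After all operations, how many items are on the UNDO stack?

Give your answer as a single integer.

Answer: 2

Derivation:
After op 1 (type): buf='one' undo_depth=1 redo_depth=0
After op 2 (undo): buf='(empty)' undo_depth=0 redo_depth=1
After op 3 (type): buf='qux' undo_depth=1 redo_depth=0
After op 4 (type): buf='quxup' undo_depth=2 redo_depth=0
After op 5 (undo): buf='qux' undo_depth=1 redo_depth=1
After op 6 (redo): buf='quxup' undo_depth=2 redo_depth=0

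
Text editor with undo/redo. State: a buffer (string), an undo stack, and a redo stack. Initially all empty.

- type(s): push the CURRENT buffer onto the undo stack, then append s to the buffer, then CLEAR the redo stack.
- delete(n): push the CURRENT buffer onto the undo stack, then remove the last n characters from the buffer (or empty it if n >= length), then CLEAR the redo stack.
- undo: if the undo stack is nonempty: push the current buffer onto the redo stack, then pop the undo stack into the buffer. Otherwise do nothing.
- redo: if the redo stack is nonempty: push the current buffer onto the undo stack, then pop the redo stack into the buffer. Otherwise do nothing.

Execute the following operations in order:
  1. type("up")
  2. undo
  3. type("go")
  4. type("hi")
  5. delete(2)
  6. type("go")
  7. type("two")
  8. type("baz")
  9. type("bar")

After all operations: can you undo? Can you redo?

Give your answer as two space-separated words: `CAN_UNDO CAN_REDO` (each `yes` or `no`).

After op 1 (type): buf='up' undo_depth=1 redo_depth=0
After op 2 (undo): buf='(empty)' undo_depth=0 redo_depth=1
After op 3 (type): buf='go' undo_depth=1 redo_depth=0
After op 4 (type): buf='gohi' undo_depth=2 redo_depth=0
After op 5 (delete): buf='go' undo_depth=3 redo_depth=0
After op 6 (type): buf='gogo' undo_depth=4 redo_depth=0
After op 7 (type): buf='gogotwo' undo_depth=5 redo_depth=0
After op 8 (type): buf='gogotwobaz' undo_depth=6 redo_depth=0
After op 9 (type): buf='gogotwobazbar' undo_depth=7 redo_depth=0

Answer: yes no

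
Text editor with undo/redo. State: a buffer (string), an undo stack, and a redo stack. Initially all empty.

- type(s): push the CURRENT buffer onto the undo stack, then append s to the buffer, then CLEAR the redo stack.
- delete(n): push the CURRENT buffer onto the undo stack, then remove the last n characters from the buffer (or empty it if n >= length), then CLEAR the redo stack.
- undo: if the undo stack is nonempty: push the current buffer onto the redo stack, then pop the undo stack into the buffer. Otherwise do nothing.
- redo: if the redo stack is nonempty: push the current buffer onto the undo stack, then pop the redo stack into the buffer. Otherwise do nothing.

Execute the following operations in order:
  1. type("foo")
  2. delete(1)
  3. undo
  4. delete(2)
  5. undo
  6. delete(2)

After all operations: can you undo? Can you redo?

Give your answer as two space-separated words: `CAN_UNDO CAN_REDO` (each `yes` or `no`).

After op 1 (type): buf='foo' undo_depth=1 redo_depth=0
After op 2 (delete): buf='fo' undo_depth=2 redo_depth=0
After op 3 (undo): buf='foo' undo_depth=1 redo_depth=1
After op 4 (delete): buf='f' undo_depth=2 redo_depth=0
After op 5 (undo): buf='foo' undo_depth=1 redo_depth=1
After op 6 (delete): buf='f' undo_depth=2 redo_depth=0

Answer: yes no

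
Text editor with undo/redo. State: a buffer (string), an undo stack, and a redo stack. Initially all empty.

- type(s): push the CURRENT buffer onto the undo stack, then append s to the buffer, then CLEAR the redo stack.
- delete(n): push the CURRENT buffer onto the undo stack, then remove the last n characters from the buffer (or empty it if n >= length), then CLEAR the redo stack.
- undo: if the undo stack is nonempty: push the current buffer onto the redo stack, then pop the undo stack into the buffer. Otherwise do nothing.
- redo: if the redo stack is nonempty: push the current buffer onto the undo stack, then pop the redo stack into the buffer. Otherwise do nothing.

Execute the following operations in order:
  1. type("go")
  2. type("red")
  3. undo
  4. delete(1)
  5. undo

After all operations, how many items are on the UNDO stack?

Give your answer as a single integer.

Answer: 1

Derivation:
After op 1 (type): buf='go' undo_depth=1 redo_depth=0
After op 2 (type): buf='gored' undo_depth=2 redo_depth=0
After op 3 (undo): buf='go' undo_depth=1 redo_depth=1
After op 4 (delete): buf='g' undo_depth=2 redo_depth=0
After op 5 (undo): buf='go' undo_depth=1 redo_depth=1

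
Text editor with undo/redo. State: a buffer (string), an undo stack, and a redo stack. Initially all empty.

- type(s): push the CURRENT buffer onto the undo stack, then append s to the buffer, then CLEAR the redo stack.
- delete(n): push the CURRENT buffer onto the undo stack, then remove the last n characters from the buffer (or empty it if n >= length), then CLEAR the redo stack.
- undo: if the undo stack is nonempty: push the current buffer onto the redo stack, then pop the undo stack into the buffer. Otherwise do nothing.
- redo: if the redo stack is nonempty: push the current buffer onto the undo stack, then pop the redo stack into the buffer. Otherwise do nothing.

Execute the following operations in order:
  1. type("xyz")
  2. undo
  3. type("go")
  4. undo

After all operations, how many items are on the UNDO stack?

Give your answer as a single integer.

After op 1 (type): buf='xyz' undo_depth=1 redo_depth=0
After op 2 (undo): buf='(empty)' undo_depth=0 redo_depth=1
After op 3 (type): buf='go' undo_depth=1 redo_depth=0
After op 4 (undo): buf='(empty)' undo_depth=0 redo_depth=1

Answer: 0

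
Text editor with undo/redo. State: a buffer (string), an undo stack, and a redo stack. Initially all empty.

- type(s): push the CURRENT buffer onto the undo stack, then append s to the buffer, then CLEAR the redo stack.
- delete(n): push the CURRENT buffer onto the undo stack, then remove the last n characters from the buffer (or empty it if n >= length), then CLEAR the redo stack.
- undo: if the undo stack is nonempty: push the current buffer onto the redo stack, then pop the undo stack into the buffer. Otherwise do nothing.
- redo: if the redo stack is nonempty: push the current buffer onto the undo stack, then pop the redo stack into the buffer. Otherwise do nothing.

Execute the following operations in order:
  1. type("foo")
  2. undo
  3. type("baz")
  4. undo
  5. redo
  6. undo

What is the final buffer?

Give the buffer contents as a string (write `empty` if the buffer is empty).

Answer: empty

Derivation:
After op 1 (type): buf='foo' undo_depth=1 redo_depth=0
After op 2 (undo): buf='(empty)' undo_depth=0 redo_depth=1
After op 3 (type): buf='baz' undo_depth=1 redo_depth=0
After op 4 (undo): buf='(empty)' undo_depth=0 redo_depth=1
After op 5 (redo): buf='baz' undo_depth=1 redo_depth=0
After op 6 (undo): buf='(empty)' undo_depth=0 redo_depth=1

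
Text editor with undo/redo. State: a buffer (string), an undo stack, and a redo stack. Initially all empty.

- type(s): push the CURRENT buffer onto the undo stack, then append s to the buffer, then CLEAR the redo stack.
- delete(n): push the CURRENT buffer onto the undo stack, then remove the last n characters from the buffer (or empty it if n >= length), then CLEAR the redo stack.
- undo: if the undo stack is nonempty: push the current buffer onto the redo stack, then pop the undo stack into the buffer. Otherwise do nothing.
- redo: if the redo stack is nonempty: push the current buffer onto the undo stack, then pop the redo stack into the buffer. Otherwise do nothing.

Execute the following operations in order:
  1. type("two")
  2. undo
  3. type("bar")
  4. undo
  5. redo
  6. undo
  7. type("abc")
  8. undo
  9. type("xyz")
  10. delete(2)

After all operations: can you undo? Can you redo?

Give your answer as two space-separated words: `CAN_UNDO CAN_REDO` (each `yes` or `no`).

Answer: yes no

Derivation:
After op 1 (type): buf='two' undo_depth=1 redo_depth=0
After op 2 (undo): buf='(empty)' undo_depth=0 redo_depth=1
After op 3 (type): buf='bar' undo_depth=1 redo_depth=0
After op 4 (undo): buf='(empty)' undo_depth=0 redo_depth=1
After op 5 (redo): buf='bar' undo_depth=1 redo_depth=0
After op 6 (undo): buf='(empty)' undo_depth=0 redo_depth=1
After op 7 (type): buf='abc' undo_depth=1 redo_depth=0
After op 8 (undo): buf='(empty)' undo_depth=0 redo_depth=1
After op 9 (type): buf='xyz' undo_depth=1 redo_depth=0
After op 10 (delete): buf='x' undo_depth=2 redo_depth=0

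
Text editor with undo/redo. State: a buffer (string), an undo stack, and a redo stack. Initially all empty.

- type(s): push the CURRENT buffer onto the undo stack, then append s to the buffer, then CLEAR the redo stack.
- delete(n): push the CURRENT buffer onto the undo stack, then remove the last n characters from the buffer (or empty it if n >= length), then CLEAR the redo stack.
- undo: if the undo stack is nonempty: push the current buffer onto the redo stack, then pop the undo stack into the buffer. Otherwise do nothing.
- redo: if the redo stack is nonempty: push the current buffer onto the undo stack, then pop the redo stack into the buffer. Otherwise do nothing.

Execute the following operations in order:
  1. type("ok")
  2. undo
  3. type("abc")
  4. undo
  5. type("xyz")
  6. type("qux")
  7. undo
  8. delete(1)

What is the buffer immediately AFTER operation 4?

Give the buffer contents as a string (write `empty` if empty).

After op 1 (type): buf='ok' undo_depth=1 redo_depth=0
After op 2 (undo): buf='(empty)' undo_depth=0 redo_depth=1
After op 3 (type): buf='abc' undo_depth=1 redo_depth=0
After op 4 (undo): buf='(empty)' undo_depth=0 redo_depth=1

Answer: empty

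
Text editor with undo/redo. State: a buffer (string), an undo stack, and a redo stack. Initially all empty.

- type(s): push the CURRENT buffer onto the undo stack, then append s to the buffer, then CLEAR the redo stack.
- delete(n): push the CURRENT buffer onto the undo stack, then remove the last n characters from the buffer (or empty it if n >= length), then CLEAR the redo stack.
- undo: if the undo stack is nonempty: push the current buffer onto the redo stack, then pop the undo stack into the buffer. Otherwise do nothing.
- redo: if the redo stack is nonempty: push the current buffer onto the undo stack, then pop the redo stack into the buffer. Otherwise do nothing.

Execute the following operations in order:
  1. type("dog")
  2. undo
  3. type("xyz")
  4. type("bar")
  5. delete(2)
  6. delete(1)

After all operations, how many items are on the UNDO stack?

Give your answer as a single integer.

Answer: 4

Derivation:
After op 1 (type): buf='dog' undo_depth=1 redo_depth=0
After op 2 (undo): buf='(empty)' undo_depth=0 redo_depth=1
After op 3 (type): buf='xyz' undo_depth=1 redo_depth=0
After op 4 (type): buf='xyzbar' undo_depth=2 redo_depth=0
After op 5 (delete): buf='xyzb' undo_depth=3 redo_depth=0
After op 6 (delete): buf='xyz' undo_depth=4 redo_depth=0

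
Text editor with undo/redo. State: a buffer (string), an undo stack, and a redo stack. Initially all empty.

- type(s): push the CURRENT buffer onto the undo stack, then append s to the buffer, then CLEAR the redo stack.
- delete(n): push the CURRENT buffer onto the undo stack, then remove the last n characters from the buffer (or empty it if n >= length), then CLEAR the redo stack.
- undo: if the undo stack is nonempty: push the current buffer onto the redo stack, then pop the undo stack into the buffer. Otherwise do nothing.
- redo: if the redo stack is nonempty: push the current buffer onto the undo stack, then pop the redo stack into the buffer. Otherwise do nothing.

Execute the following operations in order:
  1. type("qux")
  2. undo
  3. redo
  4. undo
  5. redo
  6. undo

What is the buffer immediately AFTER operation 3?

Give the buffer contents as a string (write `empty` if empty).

After op 1 (type): buf='qux' undo_depth=1 redo_depth=0
After op 2 (undo): buf='(empty)' undo_depth=0 redo_depth=1
After op 3 (redo): buf='qux' undo_depth=1 redo_depth=0

Answer: qux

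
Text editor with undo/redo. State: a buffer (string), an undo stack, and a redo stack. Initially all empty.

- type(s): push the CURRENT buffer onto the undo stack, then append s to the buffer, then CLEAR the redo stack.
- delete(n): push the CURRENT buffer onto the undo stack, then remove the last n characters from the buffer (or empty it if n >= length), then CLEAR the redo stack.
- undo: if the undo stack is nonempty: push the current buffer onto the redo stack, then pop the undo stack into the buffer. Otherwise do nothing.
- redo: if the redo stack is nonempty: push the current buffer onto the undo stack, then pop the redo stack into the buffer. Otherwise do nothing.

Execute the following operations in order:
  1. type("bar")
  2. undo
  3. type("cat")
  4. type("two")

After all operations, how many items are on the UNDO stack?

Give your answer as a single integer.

After op 1 (type): buf='bar' undo_depth=1 redo_depth=0
After op 2 (undo): buf='(empty)' undo_depth=0 redo_depth=1
After op 3 (type): buf='cat' undo_depth=1 redo_depth=0
After op 4 (type): buf='cattwo' undo_depth=2 redo_depth=0

Answer: 2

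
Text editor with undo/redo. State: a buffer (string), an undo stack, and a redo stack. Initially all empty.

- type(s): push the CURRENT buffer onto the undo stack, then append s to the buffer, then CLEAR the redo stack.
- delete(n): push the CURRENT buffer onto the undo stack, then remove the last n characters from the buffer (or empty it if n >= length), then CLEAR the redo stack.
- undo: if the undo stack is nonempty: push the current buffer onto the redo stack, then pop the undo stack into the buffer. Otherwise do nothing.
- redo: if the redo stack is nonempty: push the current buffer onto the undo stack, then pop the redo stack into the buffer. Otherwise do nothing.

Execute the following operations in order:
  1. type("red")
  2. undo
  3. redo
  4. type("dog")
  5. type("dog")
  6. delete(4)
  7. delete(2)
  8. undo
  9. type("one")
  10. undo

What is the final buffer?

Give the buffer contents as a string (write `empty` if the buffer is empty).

Answer: reddo

Derivation:
After op 1 (type): buf='red' undo_depth=1 redo_depth=0
After op 2 (undo): buf='(empty)' undo_depth=0 redo_depth=1
After op 3 (redo): buf='red' undo_depth=1 redo_depth=0
After op 4 (type): buf='reddog' undo_depth=2 redo_depth=0
After op 5 (type): buf='reddogdog' undo_depth=3 redo_depth=0
After op 6 (delete): buf='reddo' undo_depth=4 redo_depth=0
After op 7 (delete): buf='red' undo_depth=5 redo_depth=0
After op 8 (undo): buf='reddo' undo_depth=4 redo_depth=1
After op 9 (type): buf='reddoone' undo_depth=5 redo_depth=0
After op 10 (undo): buf='reddo' undo_depth=4 redo_depth=1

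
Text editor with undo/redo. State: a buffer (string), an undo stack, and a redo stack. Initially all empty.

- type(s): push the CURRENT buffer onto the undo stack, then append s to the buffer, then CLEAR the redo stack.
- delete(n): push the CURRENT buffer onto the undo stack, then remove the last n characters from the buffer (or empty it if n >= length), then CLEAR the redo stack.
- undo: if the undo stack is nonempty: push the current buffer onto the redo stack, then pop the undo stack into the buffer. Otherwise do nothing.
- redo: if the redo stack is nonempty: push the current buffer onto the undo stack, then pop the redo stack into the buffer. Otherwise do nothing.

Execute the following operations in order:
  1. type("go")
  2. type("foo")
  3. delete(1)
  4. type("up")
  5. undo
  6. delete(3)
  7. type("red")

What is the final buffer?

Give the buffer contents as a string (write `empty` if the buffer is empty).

Answer: gred

Derivation:
After op 1 (type): buf='go' undo_depth=1 redo_depth=0
After op 2 (type): buf='gofoo' undo_depth=2 redo_depth=0
After op 3 (delete): buf='gofo' undo_depth=3 redo_depth=0
After op 4 (type): buf='gofoup' undo_depth=4 redo_depth=0
After op 5 (undo): buf='gofo' undo_depth=3 redo_depth=1
After op 6 (delete): buf='g' undo_depth=4 redo_depth=0
After op 7 (type): buf='gred' undo_depth=5 redo_depth=0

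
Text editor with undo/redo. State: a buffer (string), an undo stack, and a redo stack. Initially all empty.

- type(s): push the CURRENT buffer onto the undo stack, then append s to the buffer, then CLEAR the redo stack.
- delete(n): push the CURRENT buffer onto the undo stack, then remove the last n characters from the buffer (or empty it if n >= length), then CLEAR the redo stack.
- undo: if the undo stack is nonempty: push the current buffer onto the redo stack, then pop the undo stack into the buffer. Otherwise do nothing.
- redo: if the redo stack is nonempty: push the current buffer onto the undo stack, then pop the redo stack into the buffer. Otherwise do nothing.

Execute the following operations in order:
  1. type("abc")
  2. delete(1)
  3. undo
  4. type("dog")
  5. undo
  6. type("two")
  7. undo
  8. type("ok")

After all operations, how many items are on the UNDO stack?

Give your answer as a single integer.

After op 1 (type): buf='abc' undo_depth=1 redo_depth=0
After op 2 (delete): buf='ab' undo_depth=2 redo_depth=0
After op 3 (undo): buf='abc' undo_depth=1 redo_depth=1
After op 4 (type): buf='abcdog' undo_depth=2 redo_depth=0
After op 5 (undo): buf='abc' undo_depth=1 redo_depth=1
After op 6 (type): buf='abctwo' undo_depth=2 redo_depth=0
After op 7 (undo): buf='abc' undo_depth=1 redo_depth=1
After op 8 (type): buf='abcok' undo_depth=2 redo_depth=0

Answer: 2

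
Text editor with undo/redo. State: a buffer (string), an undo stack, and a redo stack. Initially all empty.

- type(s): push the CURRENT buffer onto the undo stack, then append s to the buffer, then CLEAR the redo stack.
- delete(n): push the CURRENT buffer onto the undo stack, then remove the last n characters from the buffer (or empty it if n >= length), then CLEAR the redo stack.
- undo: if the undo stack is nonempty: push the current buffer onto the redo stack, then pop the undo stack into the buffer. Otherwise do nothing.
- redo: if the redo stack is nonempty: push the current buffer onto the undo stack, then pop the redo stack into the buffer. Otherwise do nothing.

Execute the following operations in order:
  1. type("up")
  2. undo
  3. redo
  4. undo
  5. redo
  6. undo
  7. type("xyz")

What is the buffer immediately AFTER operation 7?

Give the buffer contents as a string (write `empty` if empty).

Answer: xyz

Derivation:
After op 1 (type): buf='up' undo_depth=1 redo_depth=0
After op 2 (undo): buf='(empty)' undo_depth=0 redo_depth=1
After op 3 (redo): buf='up' undo_depth=1 redo_depth=0
After op 4 (undo): buf='(empty)' undo_depth=0 redo_depth=1
After op 5 (redo): buf='up' undo_depth=1 redo_depth=0
After op 6 (undo): buf='(empty)' undo_depth=0 redo_depth=1
After op 7 (type): buf='xyz' undo_depth=1 redo_depth=0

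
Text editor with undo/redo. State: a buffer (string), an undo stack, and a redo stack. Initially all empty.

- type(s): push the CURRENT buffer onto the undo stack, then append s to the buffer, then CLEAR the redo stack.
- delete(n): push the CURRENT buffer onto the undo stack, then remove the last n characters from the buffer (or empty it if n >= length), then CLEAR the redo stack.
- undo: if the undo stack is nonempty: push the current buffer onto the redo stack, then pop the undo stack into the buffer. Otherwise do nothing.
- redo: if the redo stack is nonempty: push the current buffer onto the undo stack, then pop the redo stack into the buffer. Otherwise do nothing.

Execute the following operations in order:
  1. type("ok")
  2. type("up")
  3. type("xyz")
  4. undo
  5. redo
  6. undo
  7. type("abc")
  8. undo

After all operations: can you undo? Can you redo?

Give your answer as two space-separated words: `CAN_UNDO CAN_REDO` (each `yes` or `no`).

Answer: yes yes

Derivation:
After op 1 (type): buf='ok' undo_depth=1 redo_depth=0
After op 2 (type): buf='okup' undo_depth=2 redo_depth=0
After op 3 (type): buf='okupxyz' undo_depth=3 redo_depth=0
After op 4 (undo): buf='okup' undo_depth=2 redo_depth=1
After op 5 (redo): buf='okupxyz' undo_depth=3 redo_depth=0
After op 6 (undo): buf='okup' undo_depth=2 redo_depth=1
After op 7 (type): buf='okupabc' undo_depth=3 redo_depth=0
After op 8 (undo): buf='okup' undo_depth=2 redo_depth=1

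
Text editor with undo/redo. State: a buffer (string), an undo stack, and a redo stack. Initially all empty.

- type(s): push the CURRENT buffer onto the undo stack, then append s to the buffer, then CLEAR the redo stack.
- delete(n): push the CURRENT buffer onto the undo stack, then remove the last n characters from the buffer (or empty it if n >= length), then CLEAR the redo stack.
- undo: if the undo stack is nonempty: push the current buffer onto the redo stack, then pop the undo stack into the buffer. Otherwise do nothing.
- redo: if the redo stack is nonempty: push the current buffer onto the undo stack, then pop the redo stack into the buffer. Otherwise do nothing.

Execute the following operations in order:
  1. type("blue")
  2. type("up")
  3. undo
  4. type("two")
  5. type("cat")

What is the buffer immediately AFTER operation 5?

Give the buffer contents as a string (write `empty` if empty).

After op 1 (type): buf='blue' undo_depth=1 redo_depth=0
After op 2 (type): buf='blueup' undo_depth=2 redo_depth=0
After op 3 (undo): buf='blue' undo_depth=1 redo_depth=1
After op 4 (type): buf='bluetwo' undo_depth=2 redo_depth=0
After op 5 (type): buf='bluetwocat' undo_depth=3 redo_depth=0

Answer: bluetwocat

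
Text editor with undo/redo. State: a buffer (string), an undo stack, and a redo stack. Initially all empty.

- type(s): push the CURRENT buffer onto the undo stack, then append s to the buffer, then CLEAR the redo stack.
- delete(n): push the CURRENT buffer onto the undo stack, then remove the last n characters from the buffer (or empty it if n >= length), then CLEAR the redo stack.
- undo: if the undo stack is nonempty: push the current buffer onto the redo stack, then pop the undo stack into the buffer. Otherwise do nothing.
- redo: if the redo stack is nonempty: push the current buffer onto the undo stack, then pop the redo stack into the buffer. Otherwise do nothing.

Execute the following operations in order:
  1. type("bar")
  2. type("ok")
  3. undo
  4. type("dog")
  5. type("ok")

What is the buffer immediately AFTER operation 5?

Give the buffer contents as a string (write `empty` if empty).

After op 1 (type): buf='bar' undo_depth=1 redo_depth=0
After op 2 (type): buf='barok' undo_depth=2 redo_depth=0
After op 3 (undo): buf='bar' undo_depth=1 redo_depth=1
After op 4 (type): buf='bardog' undo_depth=2 redo_depth=0
After op 5 (type): buf='bardogok' undo_depth=3 redo_depth=0

Answer: bardogok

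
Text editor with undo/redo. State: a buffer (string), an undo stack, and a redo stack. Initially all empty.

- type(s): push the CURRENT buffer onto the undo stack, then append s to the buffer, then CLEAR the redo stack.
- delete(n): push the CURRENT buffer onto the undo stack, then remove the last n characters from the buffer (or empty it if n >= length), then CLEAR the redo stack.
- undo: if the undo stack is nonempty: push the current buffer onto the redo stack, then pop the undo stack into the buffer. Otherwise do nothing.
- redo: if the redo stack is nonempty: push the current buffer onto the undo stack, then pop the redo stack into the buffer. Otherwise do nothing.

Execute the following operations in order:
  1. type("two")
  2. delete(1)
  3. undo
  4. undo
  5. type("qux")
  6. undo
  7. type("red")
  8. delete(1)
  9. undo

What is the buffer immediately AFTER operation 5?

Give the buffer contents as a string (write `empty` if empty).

Answer: qux

Derivation:
After op 1 (type): buf='two' undo_depth=1 redo_depth=0
After op 2 (delete): buf='tw' undo_depth=2 redo_depth=0
After op 3 (undo): buf='two' undo_depth=1 redo_depth=1
After op 4 (undo): buf='(empty)' undo_depth=0 redo_depth=2
After op 5 (type): buf='qux' undo_depth=1 redo_depth=0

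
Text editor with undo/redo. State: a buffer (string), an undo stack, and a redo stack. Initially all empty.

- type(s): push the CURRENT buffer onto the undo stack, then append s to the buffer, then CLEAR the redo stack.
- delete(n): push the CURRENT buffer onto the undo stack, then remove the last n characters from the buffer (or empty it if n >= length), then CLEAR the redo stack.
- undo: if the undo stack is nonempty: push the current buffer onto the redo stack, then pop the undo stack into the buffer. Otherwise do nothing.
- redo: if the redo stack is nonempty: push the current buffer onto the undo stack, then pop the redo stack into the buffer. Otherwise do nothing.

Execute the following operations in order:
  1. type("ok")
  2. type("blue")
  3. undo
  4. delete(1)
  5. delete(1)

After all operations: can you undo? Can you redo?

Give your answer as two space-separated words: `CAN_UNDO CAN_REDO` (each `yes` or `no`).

Answer: yes no

Derivation:
After op 1 (type): buf='ok' undo_depth=1 redo_depth=0
After op 2 (type): buf='okblue' undo_depth=2 redo_depth=0
After op 3 (undo): buf='ok' undo_depth=1 redo_depth=1
After op 4 (delete): buf='o' undo_depth=2 redo_depth=0
After op 5 (delete): buf='(empty)' undo_depth=3 redo_depth=0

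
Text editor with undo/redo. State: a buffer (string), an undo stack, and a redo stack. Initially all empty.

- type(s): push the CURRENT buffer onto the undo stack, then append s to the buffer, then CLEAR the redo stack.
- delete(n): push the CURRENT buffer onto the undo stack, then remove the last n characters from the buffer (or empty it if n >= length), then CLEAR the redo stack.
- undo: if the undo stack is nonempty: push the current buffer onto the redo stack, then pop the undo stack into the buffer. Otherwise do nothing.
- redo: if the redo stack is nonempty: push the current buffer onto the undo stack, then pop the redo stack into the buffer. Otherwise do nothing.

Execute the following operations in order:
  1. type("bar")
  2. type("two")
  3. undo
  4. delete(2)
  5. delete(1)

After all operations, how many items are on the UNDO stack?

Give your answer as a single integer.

After op 1 (type): buf='bar' undo_depth=1 redo_depth=0
After op 2 (type): buf='bartwo' undo_depth=2 redo_depth=0
After op 3 (undo): buf='bar' undo_depth=1 redo_depth=1
After op 4 (delete): buf='b' undo_depth=2 redo_depth=0
After op 5 (delete): buf='(empty)' undo_depth=3 redo_depth=0

Answer: 3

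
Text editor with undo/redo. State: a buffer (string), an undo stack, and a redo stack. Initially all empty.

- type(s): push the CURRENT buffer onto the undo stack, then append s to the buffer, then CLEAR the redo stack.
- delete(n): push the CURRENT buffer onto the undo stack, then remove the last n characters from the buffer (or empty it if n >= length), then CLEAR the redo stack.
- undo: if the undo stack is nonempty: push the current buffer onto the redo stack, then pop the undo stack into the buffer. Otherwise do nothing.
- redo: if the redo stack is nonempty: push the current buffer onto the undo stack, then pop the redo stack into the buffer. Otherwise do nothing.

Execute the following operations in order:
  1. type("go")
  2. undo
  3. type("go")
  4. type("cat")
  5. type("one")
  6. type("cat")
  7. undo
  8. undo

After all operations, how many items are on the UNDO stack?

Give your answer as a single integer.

Answer: 2

Derivation:
After op 1 (type): buf='go' undo_depth=1 redo_depth=0
After op 2 (undo): buf='(empty)' undo_depth=0 redo_depth=1
After op 3 (type): buf='go' undo_depth=1 redo_depth=0
After op 4 (type): buf='gocat' undo_depth=2 redo_depth=0
After op 5 (type): buf='gocatone' undo_depth=3 redo_depth=0
After op 6 (type): buf='gocatonecat' undo_depth=4 redo_depth=0
After op 7 (undo): buf='gocatone' undo_depth=3 redo_depth=1
After op 8 (undo): buf='gocat' undo_depth=2 redo_depth=2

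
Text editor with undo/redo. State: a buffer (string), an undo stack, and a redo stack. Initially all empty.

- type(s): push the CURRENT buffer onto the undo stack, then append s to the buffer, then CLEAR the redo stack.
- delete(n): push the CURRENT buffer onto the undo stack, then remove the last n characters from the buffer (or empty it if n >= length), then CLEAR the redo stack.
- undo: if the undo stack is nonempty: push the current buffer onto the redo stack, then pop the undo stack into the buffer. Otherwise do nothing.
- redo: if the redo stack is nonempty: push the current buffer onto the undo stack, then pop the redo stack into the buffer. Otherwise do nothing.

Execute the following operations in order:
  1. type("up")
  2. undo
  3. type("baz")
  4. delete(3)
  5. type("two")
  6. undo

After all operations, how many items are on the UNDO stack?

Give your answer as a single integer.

After op 1 (type): buf='up' undo_depth=1 redo_depth=0
After op 2 (undo): buf='(empty)' undo_depth=0 redo_depth=1
After op 3 (type): buf='baz' undo_depth=1 redo_depth=0
After op 4 (delete): buf='(empty)' undo_depth=2 redo_depth=0
After op 5 (type): buf='two' undo_depth=3 redo_depth=0
After op 6 (undo): buf='(empty)' undo_depth=2 redo_depth=1

Answer: 2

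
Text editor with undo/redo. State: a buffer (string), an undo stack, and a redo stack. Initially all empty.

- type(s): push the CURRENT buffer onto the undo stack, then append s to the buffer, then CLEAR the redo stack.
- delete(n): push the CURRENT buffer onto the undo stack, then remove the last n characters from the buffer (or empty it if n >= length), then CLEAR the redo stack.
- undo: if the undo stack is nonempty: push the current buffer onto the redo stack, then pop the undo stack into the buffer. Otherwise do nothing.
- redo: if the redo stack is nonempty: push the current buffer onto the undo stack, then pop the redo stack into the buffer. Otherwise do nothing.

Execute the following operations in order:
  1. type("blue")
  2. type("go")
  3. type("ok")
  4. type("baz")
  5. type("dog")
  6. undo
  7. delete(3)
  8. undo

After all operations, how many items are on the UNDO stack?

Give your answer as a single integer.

Answer: 4

Derivation:
After op 1 (type): buf='blue' undo_depth=1 redo_depth=0
After op 2 (type): buf='bluego' undo_depth=2 redo_depth=0
After op 3 (type): buf='bluegook' undo_depth=3 redo_depth=0
After op 4 (type): buf='bluegookbaz' undo_depth=4 redo_depth=0
After op 5 (type): buf='bluegookbazdog' undo_depth=5 redo_depth=0
After op 6 (undo): buf='bluegookbaz' undo_depth=4 redo_depth=1
After op 7 (delete): buf='bluegook' undo_depth=5 redo_depth=0
After op 8 (undo): buf='bluegookbaz' undo_depth=4 redo_depth=1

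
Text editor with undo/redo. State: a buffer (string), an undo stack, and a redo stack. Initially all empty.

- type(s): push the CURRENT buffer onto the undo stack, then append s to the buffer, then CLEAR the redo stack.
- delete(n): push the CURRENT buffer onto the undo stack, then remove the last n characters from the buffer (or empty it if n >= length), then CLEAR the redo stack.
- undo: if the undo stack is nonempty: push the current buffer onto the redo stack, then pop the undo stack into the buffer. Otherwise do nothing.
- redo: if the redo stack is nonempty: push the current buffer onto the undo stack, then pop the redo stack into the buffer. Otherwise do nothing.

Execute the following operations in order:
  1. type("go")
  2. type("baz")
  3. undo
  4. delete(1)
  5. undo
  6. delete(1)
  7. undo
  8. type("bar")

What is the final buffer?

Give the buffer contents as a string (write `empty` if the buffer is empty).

After op 1 (type): buf='go' undo_depth=1 redo_depth=0
After op 2 (type): buf='gobaz' undo_depth=2 redo_depth=0
After op 3 (undo): buf='go' undo_depth=1 redo_depth=1
After op 4 (delete): buf='g' undo_depth=2 redo_depth=0
After op 5 (undo): buf='go' undo_depth=1 redo_depth=1
After op 6 (delete): buf='g' undo_depth=2 redo_depth=0
After op 7 (undo): buf='go' undo_depth=1 redo_depth=1
After op 8 (type): buf='gobar' undo_depth=2 redo_depth=0

Answer: gobar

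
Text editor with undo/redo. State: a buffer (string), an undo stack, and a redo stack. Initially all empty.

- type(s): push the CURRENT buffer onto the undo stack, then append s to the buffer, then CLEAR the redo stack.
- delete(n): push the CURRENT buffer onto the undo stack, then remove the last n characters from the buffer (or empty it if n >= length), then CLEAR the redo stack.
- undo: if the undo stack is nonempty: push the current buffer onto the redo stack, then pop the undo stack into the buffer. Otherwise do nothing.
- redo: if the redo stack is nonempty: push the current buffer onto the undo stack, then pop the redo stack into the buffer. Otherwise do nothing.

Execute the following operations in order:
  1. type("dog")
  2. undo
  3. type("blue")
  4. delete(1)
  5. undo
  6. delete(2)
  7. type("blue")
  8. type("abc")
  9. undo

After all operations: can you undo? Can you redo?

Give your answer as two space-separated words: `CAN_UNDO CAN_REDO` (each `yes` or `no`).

After op 1 (type): buf='dog' undo_depth=1 redo_depth=0
After op 2 (undo): buf='(empty)' undo_depth=0 redo_depth=1
After op 3 (type): buf='blue' undo_depth=1 redo_depth=0
After op 4 (delete): buf='blu' undo_depth=2 redo_depth=0
After op 5 (undo): buf='blue' undo_depth=1 redo_depth=1
After op 6 (delete): buf='bl' undo_depth=2 redo_depth=0
After op 7 (type): buf='blblue' undo_depth=3 redo_depth=0
After op 8 (type): buf='blblueabc' undo_depth=4 redo_depth=0
After op 9 (undo): buf='blblue' undo_depth=3 redo_depth=1

Answer: yes yes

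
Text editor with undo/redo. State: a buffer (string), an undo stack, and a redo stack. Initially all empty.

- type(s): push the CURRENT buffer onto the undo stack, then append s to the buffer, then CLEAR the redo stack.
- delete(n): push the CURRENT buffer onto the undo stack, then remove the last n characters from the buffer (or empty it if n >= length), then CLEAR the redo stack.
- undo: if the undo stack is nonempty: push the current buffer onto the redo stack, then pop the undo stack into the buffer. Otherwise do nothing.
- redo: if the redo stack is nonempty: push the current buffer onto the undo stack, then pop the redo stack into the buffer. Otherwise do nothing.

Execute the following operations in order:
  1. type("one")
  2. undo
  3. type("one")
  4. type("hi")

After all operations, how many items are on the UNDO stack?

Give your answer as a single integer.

Answer: 2

Derivation:
After op 1 (type): buf='one' undo_depth=1 redo_depth=0
After op 2 (undo): buf='(empty)' undo_depth=0 redo_depth=1
After op 3 (type): buf='one' undo_depth=1 redo_depth=0
After op 4 (type): buf='onehi' undo_depth=2 redo_depth=0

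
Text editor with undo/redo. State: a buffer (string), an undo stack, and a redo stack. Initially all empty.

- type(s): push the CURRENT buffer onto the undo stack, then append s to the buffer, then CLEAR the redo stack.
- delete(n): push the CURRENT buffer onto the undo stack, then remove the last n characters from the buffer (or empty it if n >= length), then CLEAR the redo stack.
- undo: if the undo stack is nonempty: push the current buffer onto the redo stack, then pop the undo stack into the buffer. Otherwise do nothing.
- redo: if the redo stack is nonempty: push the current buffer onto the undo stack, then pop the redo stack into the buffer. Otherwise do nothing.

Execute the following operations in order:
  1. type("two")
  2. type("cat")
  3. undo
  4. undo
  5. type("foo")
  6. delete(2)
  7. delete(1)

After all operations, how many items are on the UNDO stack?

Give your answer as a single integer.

Answer: 3

Derivation:
After op 1 (type): buf='two' undo_depth=1 redo_depth=0
After op 2 (type): buf='twocat' undo_depth=2 redo_depth=0
After op 3 (undo): buf='two' undo_depth=1 redo_depth=1
After op 4 (undo): buf='(empty)' undo_depth=0 redo_depth=2
After op 5 (type): buf='foo' undo_depth=1 redo_depth=0
After op 6 (delete): buf='f' undo_depth=2 redo_depth=0
After op 7 (delete): buf='(empty)' undo_depth=3 redo_depth=0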